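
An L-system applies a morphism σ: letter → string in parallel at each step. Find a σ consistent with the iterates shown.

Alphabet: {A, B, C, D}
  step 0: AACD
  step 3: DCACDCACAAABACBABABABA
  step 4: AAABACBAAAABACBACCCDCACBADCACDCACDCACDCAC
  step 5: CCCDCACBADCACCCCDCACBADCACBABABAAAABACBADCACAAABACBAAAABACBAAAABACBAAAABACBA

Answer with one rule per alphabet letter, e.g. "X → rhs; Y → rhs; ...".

A->C, B->DCA, C->BA, D->AAA

  step 4 ⇒ step 5: AAABACBAAAABACBACCCDCACBADCACDCACDCACDCAC ⇒ C·C·C·DCA·C·BA·DCA·C·C·C·C·DCA·C·BA·DCA·C·BA·BA·BA·AAA·BA·C·BA·DCA·C·AAA·BA·C·BA·AAA·BA·C·BA·AAA·BA·C·BA·AAA·BA·C·BA
    A ↦ C
    B ↦ DCA
    C ↦ BA
    D ↦ AAA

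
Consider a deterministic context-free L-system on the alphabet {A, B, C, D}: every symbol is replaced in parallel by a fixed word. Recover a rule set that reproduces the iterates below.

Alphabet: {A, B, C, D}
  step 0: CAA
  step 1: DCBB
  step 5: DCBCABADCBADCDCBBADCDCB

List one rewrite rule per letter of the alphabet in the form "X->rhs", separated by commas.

A->B, B->CA, C->DC, D->A

  step 0 ⇒ step 1: CAA ⇒ DC·B·B
    A ↦ B
    C ↦ DC
    B ↦ CA  (constrained at step 1)
    D ↦ A  (constrained at step 1)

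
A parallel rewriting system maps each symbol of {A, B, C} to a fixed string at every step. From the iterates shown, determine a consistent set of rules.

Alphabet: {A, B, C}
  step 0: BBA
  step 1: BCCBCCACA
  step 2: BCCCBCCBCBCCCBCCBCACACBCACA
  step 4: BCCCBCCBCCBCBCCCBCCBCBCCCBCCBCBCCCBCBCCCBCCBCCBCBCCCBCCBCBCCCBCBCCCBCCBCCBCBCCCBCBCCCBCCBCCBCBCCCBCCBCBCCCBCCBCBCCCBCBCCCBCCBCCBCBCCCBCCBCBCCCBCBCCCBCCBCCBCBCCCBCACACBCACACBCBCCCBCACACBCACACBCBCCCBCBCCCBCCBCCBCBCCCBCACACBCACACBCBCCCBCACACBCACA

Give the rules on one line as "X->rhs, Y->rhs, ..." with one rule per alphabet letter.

  step 1 ⇒ step 2: BCCBCCACA ⇒ BCC·CBC·CBC·BCC·CBC·CBC·ACA·CBC·ACA
    A ↦ ACA
    B ↦ BCC
    C ↦ CBC

A->ACA, B->BCC, C->CBC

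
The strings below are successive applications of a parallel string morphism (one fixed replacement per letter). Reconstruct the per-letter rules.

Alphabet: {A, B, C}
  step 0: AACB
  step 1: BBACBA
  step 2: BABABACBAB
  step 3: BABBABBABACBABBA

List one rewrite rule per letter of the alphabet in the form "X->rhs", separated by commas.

  step 2 ⇒ step 3: BABABACBAB ⇒ BA·B·BA·B·BA·B·AC·BA·B·BA
    A ↦ B
    B ↦ BA
    C ↦ AC

A->B, B->BA, C->AC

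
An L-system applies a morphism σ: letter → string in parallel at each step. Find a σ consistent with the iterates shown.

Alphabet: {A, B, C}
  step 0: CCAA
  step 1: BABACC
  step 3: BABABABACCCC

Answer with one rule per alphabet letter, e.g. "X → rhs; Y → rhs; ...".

  step 0 ⇒ step 1: CCAA ⇒ BA·BA·C·C
    A ↦ C
    C ↦ BA
    B ↦ C  (constrained at step 1)

A->C, B->C, C->BA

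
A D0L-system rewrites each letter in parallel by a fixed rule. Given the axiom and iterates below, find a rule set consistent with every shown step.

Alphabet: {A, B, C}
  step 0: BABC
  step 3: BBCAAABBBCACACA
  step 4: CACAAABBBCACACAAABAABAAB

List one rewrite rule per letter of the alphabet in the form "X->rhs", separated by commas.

A->B, B->CA, C->AA

  step 3 ⇒ step 4: BBCAAABBBCACACA ⇒ CA·CA·AA·B·B·B·CA·CA·CA·AA·B·AA·B·AA·B
    A ↦ B
    B ↦ CA
    C ↦ AA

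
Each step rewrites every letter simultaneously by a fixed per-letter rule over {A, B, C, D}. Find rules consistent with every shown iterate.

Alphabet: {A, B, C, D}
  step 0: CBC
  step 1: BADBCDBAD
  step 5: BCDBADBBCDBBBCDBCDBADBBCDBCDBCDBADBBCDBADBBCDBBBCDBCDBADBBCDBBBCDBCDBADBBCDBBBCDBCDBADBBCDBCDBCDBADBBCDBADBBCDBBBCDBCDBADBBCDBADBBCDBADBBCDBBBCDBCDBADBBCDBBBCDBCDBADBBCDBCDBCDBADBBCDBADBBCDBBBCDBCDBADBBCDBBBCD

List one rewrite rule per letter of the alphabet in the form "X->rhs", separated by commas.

  step 0 ⇒ step 1: CBC ⇒ BAD·BCD·BAD
    B ↦ BCD
    C ↦ BAD
    A ↦ B  (constrained at step 1)
    D ↦ B  (constrained at step 1)

A->B, B->BCD, C->BAD, D->B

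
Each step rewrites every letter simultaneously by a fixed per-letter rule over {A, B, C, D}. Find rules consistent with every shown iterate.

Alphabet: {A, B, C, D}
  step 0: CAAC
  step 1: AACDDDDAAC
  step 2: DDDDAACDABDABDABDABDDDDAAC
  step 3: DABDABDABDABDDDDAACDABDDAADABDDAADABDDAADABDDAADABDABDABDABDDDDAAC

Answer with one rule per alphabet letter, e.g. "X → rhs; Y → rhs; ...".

A->DD, B->AA, C->AAC, D->DAB

  step 2 ⇒ step 3: DDDDAACDABDABDABDABDDDDAAC ⇒ DAB·DAB·DAB·DAB·DD·DD·AAC·DAB·DD·AA·DAB·DD·AA·DAB·DD·AA·DAB·DD·AA·DAB·DAB·DAB·DAB·DD·DD·AAC
    A ↦ DD
    B ↦ AA
    C ↦ AAC
    D ↦ DAB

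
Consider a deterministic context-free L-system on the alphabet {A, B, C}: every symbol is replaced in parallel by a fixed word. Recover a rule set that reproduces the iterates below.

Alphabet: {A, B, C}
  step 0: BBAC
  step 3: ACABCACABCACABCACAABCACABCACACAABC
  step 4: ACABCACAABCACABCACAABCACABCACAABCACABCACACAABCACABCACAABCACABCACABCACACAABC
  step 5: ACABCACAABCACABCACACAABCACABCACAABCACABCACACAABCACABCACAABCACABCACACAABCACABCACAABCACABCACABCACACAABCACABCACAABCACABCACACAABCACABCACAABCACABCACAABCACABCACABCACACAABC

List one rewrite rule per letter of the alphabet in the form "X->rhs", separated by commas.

  step 4 ⇒ step 5: ACABCACAABCACABCACAABCACABCACAABCACABCACACAABCACABCACAABCACABCACABCACACAABC ⇒ AC·ABC·AC·A·ABC·AC·ABC·AC·AC·A·ABC·AC·ABC·AC·A·ABC·AC·ABC·AC·AC·A·ABC·AC·ABC·AC·A·ABC·AC·ABC·AC·AC·A·ABC·AC·ABC·AC·A·ABC·AC·ABC·AC·ABC·AC·AC·A·ABC·AC·ABC·AC·A·ABC·AC·ABC·AC·AC·A·ABC·AC·ABC·AC·A·ABC·AC·ABC·AC·A·ABC·AC·ABC·AC·ABC·AC·AC·A·ABC
    A ↦ AC
    B ↦ A
    C ↦ ABC

A->AC, B->A, C->ABC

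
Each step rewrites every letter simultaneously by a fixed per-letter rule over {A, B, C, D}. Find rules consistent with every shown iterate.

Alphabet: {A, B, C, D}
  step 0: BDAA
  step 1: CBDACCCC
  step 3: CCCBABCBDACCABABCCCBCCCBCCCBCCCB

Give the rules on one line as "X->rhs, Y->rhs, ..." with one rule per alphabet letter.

  step 0 ⇒ step 1: BDAA ⇒ CB·DA·CC·CC
    A ↦ CC
    B ↦ CB
    D ↦ DA
    C ↦ AB  (constrained at step 1)

A->CC, B->CB, C->AB, D->DA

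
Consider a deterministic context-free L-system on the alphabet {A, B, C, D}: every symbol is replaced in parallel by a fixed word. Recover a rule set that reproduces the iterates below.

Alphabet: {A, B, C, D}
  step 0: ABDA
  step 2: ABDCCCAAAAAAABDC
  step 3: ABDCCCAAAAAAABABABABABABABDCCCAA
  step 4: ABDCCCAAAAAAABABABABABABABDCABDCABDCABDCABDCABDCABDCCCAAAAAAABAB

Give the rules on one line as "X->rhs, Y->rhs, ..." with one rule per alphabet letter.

A->AB, B->DC, C->AA, D->CC

  step 3 ⇒ step 4: ABDCCCAAAAAAABABABABABABABDCCCAA ⇒ AB·DC·CC·AA·AA·AA·AB·AB·AB·AB·AB·AB·AB·DC·AB·DC·AB·DC·AB·DC·AB·DC·AB·DC·AB·DC·CC·AA·AA·AA·AB·AB
    A ↦ AB
    B ↦ DC
    C ↦ AA
    D ↦ CC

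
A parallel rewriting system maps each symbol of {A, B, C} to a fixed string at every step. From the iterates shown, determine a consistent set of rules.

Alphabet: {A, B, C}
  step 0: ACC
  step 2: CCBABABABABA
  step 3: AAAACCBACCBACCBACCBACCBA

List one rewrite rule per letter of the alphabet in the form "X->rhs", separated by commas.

  step 2 ⇒ step 3: CCBABABABABA ⇒ AA·AA·CC·BA·CC·BA·CC·BA·CC·BA·CC·BA
    A ↦ BA
    B ↦ CC
    C ↦ AA

A->BA, B->CC, C->AA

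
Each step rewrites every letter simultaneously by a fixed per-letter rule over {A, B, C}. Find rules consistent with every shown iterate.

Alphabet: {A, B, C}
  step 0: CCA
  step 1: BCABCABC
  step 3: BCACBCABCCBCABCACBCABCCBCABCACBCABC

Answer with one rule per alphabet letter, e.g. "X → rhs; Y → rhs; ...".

  step 0 ⇒ step 1: CCA ⇒ BCA·BCA·BC
    A ↦ BC
    C ↦ BCA
    B ↦ C  (constrained at step 1)

A->BC, B->C, C->BCA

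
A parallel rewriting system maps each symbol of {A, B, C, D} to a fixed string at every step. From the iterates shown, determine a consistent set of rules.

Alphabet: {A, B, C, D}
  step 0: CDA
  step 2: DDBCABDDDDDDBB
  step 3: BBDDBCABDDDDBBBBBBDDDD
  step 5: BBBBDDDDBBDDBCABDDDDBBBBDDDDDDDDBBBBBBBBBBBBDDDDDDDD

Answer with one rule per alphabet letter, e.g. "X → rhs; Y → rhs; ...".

A->BDD, B->DD, C->BCA, D->B

  step 2 ⇒ step 3: DDBCABDDDDDDBB ⇒ B·B·DD·BCA·BDD·DD·B·B·B·B·B·B·DD·DD
    A ↦ BDD
    B ↦ DD
    C ↦ BCA
    D ↦ B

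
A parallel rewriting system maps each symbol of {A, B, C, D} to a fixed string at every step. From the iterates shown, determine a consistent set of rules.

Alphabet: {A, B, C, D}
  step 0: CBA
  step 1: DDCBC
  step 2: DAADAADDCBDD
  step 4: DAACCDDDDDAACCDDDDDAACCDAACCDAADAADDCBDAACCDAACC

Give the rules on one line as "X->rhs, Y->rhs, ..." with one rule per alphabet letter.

A->C, B->CB, C->DD, D->DAA

  step 1 ⇒ step 2: DDCBC ⇒ DAA·DAA·DD·CB·DD
    B ↦ CB
    C ↦ DD
    D ↦ DAA
  step 0 ⇒ step 1: CBA ⇒ DD·CB·C
    A ↦ C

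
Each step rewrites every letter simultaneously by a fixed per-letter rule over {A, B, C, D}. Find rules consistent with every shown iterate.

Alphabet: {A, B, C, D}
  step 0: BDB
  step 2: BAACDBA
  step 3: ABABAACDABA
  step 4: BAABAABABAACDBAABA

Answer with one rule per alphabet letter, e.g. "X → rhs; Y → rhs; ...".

A->BA, B->A, C->A, D->CD

  step 3 ⇒ step 4: ABABAACDABA ⇒ BA·A·BA·A·BA·BA·A·CD·BA·A·BA
    A ↦ BA
    B ↦ A
    C ↦ A
    D ↦ CD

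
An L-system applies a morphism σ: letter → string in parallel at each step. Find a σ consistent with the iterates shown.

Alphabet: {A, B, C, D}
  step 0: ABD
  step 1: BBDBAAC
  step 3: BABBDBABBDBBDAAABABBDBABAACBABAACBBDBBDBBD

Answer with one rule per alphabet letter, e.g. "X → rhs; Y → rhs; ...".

A->BBD, B->BA, C->AAA, D->AC

  step 0 ⇒ step 1: ABD ⇒ BBD·BA·AC
    A ↦ BBD
    B ↦ BA
    D ↦ AC
    C ↦ AAA  (constrained at step 1)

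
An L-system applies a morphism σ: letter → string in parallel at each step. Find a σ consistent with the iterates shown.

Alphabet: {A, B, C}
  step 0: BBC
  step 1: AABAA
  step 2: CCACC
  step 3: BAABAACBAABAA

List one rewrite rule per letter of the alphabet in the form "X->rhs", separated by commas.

A->C, B->A, C->BAA

  step 2 ⇒ step 3: CCACC ⇒ BAA·BAA·C·BAA·BAA
    A ↦ C
    C ↦ BAA
  step 0 ⇒ step 1: BBC ⇒ A·A·BAA
    B ↦ A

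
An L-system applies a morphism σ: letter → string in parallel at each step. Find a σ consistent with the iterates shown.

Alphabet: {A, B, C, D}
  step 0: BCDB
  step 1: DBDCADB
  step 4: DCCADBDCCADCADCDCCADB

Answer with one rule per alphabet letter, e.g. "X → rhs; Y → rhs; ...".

A->C, B->DB, C->DC, D->A

  step 0 ⇒ step 1: BCDB ⇒ DB·DC·A·DB
    B ↦ DB
    C ↦ DC
    D ↦ A
    A ↦ C  (constrained at step 1)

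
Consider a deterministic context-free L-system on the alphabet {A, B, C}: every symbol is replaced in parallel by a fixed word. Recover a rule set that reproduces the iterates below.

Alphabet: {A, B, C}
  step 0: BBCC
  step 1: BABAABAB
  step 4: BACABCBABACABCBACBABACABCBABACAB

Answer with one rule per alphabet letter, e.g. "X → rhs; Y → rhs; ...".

  step 0 ⇒ step 1: BBCC ⇒ BA·BA·AB·AB
    B ↦ BA
    C ↦ AB
    A ↦ C  (constrained at step 1)

A->C, B->BA, C->AB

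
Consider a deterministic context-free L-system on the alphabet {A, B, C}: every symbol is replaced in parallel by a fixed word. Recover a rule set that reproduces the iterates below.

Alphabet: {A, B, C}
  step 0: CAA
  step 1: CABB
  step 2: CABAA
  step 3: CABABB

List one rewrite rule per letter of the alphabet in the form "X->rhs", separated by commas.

  step 2 ⇒ step 3: CABAA ⇒ CA·B·A·B·B
    A ↦ B
    B ↦ A
    C ↦ CA

A->B, B->A, C->CA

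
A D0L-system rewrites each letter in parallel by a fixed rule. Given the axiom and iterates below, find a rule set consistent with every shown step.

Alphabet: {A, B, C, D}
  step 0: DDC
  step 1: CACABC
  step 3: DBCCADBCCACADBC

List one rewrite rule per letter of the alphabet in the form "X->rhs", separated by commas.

  step 0 ⇒ step 1: DDC ⇒ CA·CA·BC
    C ↦ BC
    D ↦ CA
    A ↦ D  (constrained at step 1)
    B ↦ D  (constrained at step 1)

A->D, B->D, C->BC, D->CA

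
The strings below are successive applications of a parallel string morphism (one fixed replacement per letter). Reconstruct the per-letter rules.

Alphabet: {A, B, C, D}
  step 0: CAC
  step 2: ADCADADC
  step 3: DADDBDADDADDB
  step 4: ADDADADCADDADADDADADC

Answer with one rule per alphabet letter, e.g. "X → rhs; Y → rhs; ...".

  step 3 ⇒ step 4: DADDBDADDADDB ⇒ AD·D·AD·AD·C·AD·D·AD·AD·D·AD·AD·C
    A ↦ D
    B ↦ C
    D ↦ AD
  step 2 ⇒ step 3: ADCADADC ⇒ D·AD·DB·D·AD·D·AD·DB
    C ↦ DB

A->D, B->C, C->DB, D->AD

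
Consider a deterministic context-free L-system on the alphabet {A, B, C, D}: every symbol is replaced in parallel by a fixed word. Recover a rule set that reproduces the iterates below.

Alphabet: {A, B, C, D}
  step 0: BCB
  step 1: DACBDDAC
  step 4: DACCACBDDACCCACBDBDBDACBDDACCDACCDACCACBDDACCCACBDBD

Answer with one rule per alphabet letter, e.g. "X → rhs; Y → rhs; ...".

  step 0 ⇒ step 1: BCB ⇒ DAC·BD·DAC
    B ↦ DAC
    C ↦ BD
    A ↦ AC  (constrained at step 1)
    D ↦ C  (constrained at step 1)

A->AC, B->DAC, C->BD, D->C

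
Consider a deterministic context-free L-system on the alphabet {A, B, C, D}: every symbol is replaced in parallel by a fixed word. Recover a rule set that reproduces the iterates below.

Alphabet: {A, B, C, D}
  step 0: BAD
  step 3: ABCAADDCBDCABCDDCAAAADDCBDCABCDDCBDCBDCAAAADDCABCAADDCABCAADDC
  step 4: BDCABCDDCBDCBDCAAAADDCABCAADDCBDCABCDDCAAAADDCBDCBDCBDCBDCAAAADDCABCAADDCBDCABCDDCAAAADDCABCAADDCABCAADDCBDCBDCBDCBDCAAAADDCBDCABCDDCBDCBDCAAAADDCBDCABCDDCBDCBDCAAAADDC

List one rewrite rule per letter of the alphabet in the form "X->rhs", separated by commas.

A->BDC, B->ABC, C->DDC, D->AA

  step 3 ⇒ step 4: ABCAADDCBDCABCDDCAAAADDCBDCABCDDCBDCBDCAAAADDCABCAADDCABCAADDC ⇒ BDC·ABC·DDC·BDC·BDC·AA·AA·DDC·ABC·AA·DDC·BDC·ABC·DDC·AA·AA·DDC·BDC·BDC·BDC·BDC·AA·AA·DDC·ABC·AA·DDC·BDC·ABC·DDC·AA·AA·DDC·ABC·AA·DDC·ABC·AA·DDC·BDC·BDC·BDC·BDC·AA·AA·DDC·BDC·ABC·DDC·BDC·BDC·AA·AA·DDC·BDC·ABC·DDC·BDC·BDC·AA·AA·DDC
    A ↦ BDC
    B ↦ ABC
    C ↦ DDC
    D ↦ AA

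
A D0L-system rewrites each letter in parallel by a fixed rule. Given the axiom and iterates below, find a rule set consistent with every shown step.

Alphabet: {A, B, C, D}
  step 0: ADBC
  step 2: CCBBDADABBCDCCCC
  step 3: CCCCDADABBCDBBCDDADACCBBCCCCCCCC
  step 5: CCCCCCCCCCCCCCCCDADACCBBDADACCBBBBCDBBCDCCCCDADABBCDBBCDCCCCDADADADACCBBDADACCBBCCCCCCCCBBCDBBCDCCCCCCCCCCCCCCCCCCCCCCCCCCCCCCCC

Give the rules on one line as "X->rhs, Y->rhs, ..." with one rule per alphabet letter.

A->CD, B->DA, C->CC, D->BB

  step 2 ⇒ step 3: CCBBDADABBCDCCCC ⇒ CC·CC·DA·DA·BB·CD·BB·CD·DA·DA·CC·BB·CC·CC·CC·CC
    A ↦ CD
    B ↦ DA
    C ↦ CC
    D ↦ BB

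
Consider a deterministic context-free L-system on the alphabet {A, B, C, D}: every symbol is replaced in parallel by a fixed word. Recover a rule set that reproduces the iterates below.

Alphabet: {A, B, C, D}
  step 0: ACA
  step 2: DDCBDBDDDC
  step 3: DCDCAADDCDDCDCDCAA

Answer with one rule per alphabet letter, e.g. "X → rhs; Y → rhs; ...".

A->BD, B->D, C->AA, D->DC

  step 2 ⇒ step 3: DDCBDBDDDC ⇒ DC·DC·AA·D·DC·D·DC·DC·DC·AA
    B ↦ D
    C ↦ AA
    D ↦ DC
    A ↦ BD  (constrained at step 0)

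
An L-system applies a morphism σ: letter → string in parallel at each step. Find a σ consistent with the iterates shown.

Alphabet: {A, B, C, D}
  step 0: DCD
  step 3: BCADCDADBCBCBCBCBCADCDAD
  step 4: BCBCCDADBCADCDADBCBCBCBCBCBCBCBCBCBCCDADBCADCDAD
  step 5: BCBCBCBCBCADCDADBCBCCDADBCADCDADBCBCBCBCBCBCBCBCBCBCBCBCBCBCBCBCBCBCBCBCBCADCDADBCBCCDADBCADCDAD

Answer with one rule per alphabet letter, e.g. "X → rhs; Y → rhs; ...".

  step 4 ⇒ step 5: BCBCCDADBCADCDADBCBCBCBCBCBCBCBCBCBCCDADBCADCDAD ⇒ BC·BC·BC·BC·BC·AD·CD·AD·BC·BC·CD·AD·BC·AD·CD·AD·BC·BC·BC·BC·BC·BC·BC·BC·BC·BC·BC·BC·BC·BC·BC·BC·BC·BC·BC·BC·BC·AD·CD·AD·BC·BC·CD·AD·BC·AD·CD·AD
    A ↦ CD
    B ↦ BC
    C ↦ BC
    D ↦ AD

A->CD, B->BC, C->BC, D->AD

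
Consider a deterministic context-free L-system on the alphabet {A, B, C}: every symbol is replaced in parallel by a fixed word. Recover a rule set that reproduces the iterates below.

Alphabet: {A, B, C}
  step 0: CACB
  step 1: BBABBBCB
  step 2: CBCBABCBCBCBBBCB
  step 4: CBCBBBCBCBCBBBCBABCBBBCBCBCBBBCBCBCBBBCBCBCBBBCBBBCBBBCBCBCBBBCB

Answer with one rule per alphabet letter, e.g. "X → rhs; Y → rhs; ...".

A->AB, B->CB, C->BB

  step 1 ⇒ step 2: BBABBBCB ⇒ CB·CB·AB·CB·CB·CB·BB·CB
    A ↦ AB
    B ↦ CB
    C ↦ BB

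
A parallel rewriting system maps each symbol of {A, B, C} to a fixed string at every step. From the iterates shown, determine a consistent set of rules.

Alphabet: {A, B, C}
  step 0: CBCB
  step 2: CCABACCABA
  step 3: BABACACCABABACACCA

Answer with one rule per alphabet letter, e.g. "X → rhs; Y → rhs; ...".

A->CA, B->C, C->BA

  step 2 ⇒ step 3: CCABACCABA ⇒ BA·BA·CA·C·CA·BA·BA·CA·C·CA
    A ↦ CA
    B ↦ C
    C ↦ BA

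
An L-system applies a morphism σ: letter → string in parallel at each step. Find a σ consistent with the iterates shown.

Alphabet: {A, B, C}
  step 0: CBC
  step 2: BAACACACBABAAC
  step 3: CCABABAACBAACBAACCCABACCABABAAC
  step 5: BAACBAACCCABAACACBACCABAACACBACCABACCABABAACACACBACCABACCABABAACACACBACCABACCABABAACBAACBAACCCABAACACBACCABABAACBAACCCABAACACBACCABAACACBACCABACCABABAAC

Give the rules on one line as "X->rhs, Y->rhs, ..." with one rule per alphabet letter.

  step 2 ⇒ step 3: BAACACACBABAAC ⇒ CCA·BA·BA·AC·BA·AC·BA·AC·CCA·BA·CCA·BA·BA·AC
    A ↦ BA
    B ↦ CCA
    C ↦ AC

A->BA, B->CCA, C->AC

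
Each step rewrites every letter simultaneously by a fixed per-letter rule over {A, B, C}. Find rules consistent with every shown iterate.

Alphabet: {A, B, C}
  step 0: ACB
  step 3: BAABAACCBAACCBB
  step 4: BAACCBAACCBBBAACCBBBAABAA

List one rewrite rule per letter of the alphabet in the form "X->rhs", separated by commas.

A->C, B->BAA, C->B

  step 3 ⇒ step 4: BAABAACCBAACCBB ⇒ BAA·C·C·BAA·C·C·B·B·BAA·C·C·B·B·BAA·BAA
    A ↦ C
    B ↦ BAA
    C ↦ B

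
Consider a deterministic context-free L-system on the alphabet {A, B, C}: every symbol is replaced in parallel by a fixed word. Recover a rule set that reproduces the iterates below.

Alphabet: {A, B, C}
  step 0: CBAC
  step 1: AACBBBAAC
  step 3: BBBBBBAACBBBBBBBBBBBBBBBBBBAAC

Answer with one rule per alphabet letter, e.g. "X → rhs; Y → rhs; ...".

  step 0 ⇒ step 1: CBAC ⇒ AAC·BB·B·AAC
    A ↦ B
    B ↦ BB
    C ↦ AAC

A->B, B->BB, C->AAC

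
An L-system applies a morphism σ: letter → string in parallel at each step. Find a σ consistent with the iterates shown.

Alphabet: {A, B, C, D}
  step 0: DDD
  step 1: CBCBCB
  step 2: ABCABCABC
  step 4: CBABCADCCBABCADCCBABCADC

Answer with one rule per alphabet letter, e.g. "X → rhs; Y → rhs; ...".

  step 1 ⇒ step 2: CBCBCB ⇒ A·BC·A·BC·A·BC
    B ↦ BC
    C ↦ A
    A ↦ DC  (constrained at step 2)
  step 0 ⇒ step 1: DDD ⇒ CB·CB·CB
    D ↦ CB

A->DC, B->BC, C->A, D->CB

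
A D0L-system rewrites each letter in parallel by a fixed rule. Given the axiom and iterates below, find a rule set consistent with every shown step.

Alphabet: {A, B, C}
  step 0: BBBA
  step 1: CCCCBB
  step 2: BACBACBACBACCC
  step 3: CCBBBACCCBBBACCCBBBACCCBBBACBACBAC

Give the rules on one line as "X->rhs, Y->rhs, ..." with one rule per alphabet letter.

A->CBB, B->C, C->BAC

  step 2 ⇒ step 3: BACBACBACBACCC ⇒ C·CBB·BAC·C·CBB·BAC·C·CBB·BAC·C·CBB·BAC·BAC·BAC
    A ↦ CBB
    B ↦ C
    C ↦ BAC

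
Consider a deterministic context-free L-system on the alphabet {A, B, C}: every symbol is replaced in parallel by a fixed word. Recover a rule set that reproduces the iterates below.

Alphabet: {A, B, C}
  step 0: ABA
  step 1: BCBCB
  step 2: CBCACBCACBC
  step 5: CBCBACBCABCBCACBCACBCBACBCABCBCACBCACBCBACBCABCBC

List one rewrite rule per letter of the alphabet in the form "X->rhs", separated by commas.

A->B, B->CBC, C->A

  step 1 ⇒ step 2: BCBCB ⇒ CBC·A·CBC·A·CBC
    B ↦ CBC
    C ↦ A
  step 0 ⇒ step 1: ABA ⇒ B·CBC·B
    A ↦ B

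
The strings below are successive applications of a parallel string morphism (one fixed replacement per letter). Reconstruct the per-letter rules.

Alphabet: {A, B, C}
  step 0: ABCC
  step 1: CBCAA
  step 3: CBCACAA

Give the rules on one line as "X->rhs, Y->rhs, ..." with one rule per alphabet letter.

A->C, B->BC, C->A

  step 0 ⇒ step 1: ABCC ⇒ C·BC·A·A
    A ↦ C
    B ↦ BC
    C ↦ A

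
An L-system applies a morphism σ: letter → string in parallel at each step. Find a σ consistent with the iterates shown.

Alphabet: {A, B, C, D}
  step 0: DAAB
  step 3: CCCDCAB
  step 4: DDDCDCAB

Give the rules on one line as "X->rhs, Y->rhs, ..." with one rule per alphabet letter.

  step 3 ⇒ step 4: CCCDCAB ⇒ D·D·D·C·D·C·AB
    A ↦ C
    B ↦ AB
    C ↦ D
    D ↦ C

A->C, B->AB, C->D, D->C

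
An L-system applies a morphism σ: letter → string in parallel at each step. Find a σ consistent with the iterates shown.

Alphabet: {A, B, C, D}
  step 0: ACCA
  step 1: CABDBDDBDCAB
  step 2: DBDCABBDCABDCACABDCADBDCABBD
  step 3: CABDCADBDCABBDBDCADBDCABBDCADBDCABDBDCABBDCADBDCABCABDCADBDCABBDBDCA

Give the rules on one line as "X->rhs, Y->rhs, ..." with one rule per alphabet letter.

  step 2 ⇒ step 3: DBDCABBDCABDCACABDCADBDCABBD ⇒ CA·BD·CA·DBD·CAB·BD·BD·CA·DBD·CAB·BD·CA·DBD·CAB·DBD·CAB·BD·CA·DBD·CAB·CA·BD·CA·DBD·CAB·BD·BD·CA
    A ↦ CAB
    B ↦ BD
    C ↦ DBD
    D ↦ CA

A->CAB, B->BD, C->DBD, D->CA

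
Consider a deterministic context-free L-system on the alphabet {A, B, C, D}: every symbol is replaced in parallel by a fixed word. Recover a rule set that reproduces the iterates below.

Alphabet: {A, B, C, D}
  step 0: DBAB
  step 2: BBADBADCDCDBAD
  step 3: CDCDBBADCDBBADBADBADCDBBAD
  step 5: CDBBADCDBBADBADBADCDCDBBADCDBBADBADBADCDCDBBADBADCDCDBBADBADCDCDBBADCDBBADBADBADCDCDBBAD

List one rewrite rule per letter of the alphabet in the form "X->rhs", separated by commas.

  step 2 ⇒ step 3: BBADBADCDCDBAD ⇒ CD·CD·BB·AD·CD·BB·AD·B·AD·B·AD·CD·BB·AD
    A ↦ BB
    B ↦ CD
    C ↦ B
    D ↦ AD

A->BB, B->CD, C->B, D->AD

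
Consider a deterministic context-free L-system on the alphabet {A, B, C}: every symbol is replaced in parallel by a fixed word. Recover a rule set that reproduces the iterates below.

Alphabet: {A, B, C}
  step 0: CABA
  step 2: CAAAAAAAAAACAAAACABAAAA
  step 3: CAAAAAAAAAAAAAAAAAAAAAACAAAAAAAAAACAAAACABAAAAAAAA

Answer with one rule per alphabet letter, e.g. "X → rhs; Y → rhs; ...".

A->AA, B->CAB, C->CAA

  step 2 ⇒ step 3: CAAAAAAAAAACAAAACABAAAA ⇒ CAA·AA·AA·AA·AA·AA·AA·AA·AA·AA·AA·CAA·AA·AA·AA·AA·CAA·AA·CAB·AA·AA·AA·AA
    A ↦ AA
    B ↦ CAB
    C ↦ CAA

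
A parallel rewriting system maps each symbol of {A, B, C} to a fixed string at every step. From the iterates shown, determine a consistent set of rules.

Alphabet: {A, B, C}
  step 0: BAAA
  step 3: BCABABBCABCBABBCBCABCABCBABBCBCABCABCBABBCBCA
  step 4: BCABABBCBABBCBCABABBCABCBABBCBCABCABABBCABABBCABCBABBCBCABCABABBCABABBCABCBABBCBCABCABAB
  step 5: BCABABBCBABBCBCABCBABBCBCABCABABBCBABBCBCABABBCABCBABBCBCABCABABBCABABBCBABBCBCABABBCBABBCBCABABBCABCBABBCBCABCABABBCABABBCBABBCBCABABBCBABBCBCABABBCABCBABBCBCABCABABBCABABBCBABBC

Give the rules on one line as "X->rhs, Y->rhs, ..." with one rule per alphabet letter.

  step 4 ⇒ step 5: BCABABBCBABBCBCABABBCABCBABBCBCABCABABBCABABBCABCBABBCBCABCABABBCABABBCABCBABBCBCABCABAB ⇒ BC·A·BAB·BC·BAB·BC·BC·A·BC·BAB·BC·BC·A·BC·A·BAB·BC·BAB·BC·BC·A·BAB·BC·A·BC·BAB·BC·BC·A·BC·A·BAB·BC·A·BAB·BC·BAB·BC·BC·A·BAB·BC·BAB·BC·BC·A·BAB·BC·A·BC·BAB·BC·BC·A·BC·A·BAB·BC·A·BAB·BC·BAB·BC·BC·A·BAB·BC·BAB·BC·BC·A·BAB·BC·A·BC·BAB·BC·BC·A·BC·A·BAB·BC·A·BAB·BC·BAB·BC
    A ↦ BAB
    B ↦ BC
    C ↦ A

A->BAB, B->BC, C->A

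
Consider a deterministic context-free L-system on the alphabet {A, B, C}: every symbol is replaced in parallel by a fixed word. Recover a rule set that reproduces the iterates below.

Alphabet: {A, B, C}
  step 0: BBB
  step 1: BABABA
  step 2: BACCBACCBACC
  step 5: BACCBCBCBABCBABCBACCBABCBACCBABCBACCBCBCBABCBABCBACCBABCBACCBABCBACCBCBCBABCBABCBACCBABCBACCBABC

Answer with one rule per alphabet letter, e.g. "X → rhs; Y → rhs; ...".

  step 1 ⇒ step 2: BABABA ⇒ BA·CC·BA·CC·BA·CC
    A ↦ CC
    B ↦ BA
    C ↦ BC  (constrained at step 2)

A->CC, B->BA, C->BC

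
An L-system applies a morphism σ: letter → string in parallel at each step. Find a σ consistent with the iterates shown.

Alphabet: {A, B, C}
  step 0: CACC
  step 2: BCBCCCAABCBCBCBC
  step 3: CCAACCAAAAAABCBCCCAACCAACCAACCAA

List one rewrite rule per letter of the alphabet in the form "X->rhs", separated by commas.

  step 2 ⇒ step 3: BCBCCCAABCBCBCBC ⇒ CC·AA·CC·AA·AA·AA·BC·BC·CC·AA·CC·AA·CC·AA·CC·AA
    A ↦ BC
    B ↦ CC
    C ↦ AA

A->BC, B->CC, C->AA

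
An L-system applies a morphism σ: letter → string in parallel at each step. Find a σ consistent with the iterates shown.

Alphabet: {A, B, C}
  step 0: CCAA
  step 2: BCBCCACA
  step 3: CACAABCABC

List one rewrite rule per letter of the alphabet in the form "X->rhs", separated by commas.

A->BC, B->C, C->A

  step 2 ⇒ step 3: BCBCCACA ⇒ C·A·C·A·A·BC·A·BC
    A ↦ BC
    B ↦ C
    C ↦ A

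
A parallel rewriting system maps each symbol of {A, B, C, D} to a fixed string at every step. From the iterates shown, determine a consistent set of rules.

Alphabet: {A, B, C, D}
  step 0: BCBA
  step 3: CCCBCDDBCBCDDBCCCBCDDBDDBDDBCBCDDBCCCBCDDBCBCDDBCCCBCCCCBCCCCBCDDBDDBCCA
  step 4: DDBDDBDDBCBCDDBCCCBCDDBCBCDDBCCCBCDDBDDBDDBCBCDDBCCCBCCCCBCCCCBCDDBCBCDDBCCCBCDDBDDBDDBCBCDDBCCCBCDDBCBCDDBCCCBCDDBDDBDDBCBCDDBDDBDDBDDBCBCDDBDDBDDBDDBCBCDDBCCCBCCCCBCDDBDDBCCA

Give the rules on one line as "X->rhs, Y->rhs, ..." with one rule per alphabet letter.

  step 3 ⇒ step 4: CCCBCDDBCBCDDBCCCBCDDBDDBDDBCBCDDBCCCBCDDBCBCDDBCCCBCCCCBCCCCBCDDBDDBCCA ⇒ DDB·DDB·DDB·CBC·DDB·C·C·CBC·DDB·CBC·DDB·C·C·CBC·DDB·DDB·DDB·CBC·DDB·C·C·CBC·C·C·CBC·C·C·CBC·DDB·CBC·DDB·C·C·CBC·DDB·DDB·DDB·CBC·DDB·C·C·CBC·DDB·CBC·DDB·C·C·CBC·DDB·DDB·DDB·CBC·DDB·DDB·DDB·DDB·CBC·DDB·DDB·DDB·DDB·CBC·DDB·C·C·CBC·C·C·CBC·DDB·DDB·CCA
    A ↦ CCA
    B ↦ CBC
    C ↦ DDB
    D ↦ C

A->CCA, B->CBC, C->DDB, D->C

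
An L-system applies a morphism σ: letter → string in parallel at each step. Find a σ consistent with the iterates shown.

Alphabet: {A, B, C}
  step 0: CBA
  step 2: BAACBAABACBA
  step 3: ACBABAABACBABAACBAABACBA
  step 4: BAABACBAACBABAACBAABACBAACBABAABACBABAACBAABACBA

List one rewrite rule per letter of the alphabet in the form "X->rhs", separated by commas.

  step 3 ⇒ step 4: ACBABAABACBABAACBAABACBA ⇒ BA·AB·AC·BA·AC·BA·BA·AC·BA·AB·AC·BA·AC·BA·BA·AB·AC·BA·BA·AC·BA·AB·AC·BA
    A ↦ BA
    B ↦ AC
    C ↦ AB

A->BA, B->AC, C->AB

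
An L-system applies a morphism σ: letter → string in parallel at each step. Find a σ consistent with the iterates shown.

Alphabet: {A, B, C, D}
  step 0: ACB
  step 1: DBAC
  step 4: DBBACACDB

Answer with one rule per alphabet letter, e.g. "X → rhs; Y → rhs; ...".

  step 0 ⇒ step 1: ACB ⇒ D·B·AC
    A ↦ D
    B ↦ AC
    C ↦ B
    D ↦ B  (constrained at step 1)

A->D, B->AC, C->B, D->B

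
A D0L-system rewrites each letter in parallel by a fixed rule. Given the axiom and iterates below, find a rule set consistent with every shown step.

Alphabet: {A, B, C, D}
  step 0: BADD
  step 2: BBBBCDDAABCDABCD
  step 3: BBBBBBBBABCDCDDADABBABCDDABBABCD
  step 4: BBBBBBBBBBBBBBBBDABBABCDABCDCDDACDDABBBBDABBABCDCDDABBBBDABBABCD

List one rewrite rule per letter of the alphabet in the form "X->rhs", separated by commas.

  step 3 ⇒ step 4: BBBBBBBBABCDCDDADABBABCDDABBABCD ⇒ BB·BB·BB·BB·BB·BB·BB·BB·DA·BB·AB·CD·AB·CD·CD·DA·CD·DA·BB·BB·DA·BB·AB·CD·CD·DA·BB·BB·DA·BB·AB·CD
    A ↦ DA
    B ↦ BB
    C ↦ AB
    D ↦ CD

A->DA, B->BB, C->AB, D->CD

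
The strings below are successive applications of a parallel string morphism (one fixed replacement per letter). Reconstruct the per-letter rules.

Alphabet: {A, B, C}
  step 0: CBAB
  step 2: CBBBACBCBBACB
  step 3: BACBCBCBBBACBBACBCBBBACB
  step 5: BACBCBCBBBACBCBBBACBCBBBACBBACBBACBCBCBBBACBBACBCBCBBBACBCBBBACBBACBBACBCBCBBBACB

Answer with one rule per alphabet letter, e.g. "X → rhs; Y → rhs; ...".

A->B, B->CB, C->BA

  step 2 ⇒ step 3: CBBBACBCBBACB ⇒ BA·CB·CB·CB·B·BA·CB·BA·CB·CB·B·BA·CB
    A ↦ B
    B ↦ CB
    C ↦ BA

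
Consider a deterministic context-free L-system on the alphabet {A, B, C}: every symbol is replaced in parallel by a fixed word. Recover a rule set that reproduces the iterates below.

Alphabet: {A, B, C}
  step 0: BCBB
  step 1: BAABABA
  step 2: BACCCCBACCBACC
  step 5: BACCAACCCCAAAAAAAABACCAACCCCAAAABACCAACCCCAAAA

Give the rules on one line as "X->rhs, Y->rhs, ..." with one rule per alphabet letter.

A->CC, B->BA, C->A

  step 1 ⇒ step 2: BAABABA ⇒ BA·CC·CC·BA·CC·BA·CC
    A ↦ CC
    B ↦ BA
  step 0 ⇒ step 1: BCBB ⇒ BA·A·BA·BA
    C ↦ A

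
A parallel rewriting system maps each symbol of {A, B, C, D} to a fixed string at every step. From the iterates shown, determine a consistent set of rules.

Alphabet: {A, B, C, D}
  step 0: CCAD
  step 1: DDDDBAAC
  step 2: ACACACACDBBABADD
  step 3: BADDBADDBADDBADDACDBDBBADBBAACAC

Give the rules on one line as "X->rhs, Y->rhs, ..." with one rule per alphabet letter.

  step 2 ⇒ step 3: ACACACACDBBABADD ⇒ BA·DD·BA·DD·BA·DD·BA·DD·AC·DB·DB·BA·DB·BA·AC·AC
    A ↦ BA
    B ↦ DB
    C ↦ DD
    D ↦ AC

A->BA, B->DB, C->DD, D->AC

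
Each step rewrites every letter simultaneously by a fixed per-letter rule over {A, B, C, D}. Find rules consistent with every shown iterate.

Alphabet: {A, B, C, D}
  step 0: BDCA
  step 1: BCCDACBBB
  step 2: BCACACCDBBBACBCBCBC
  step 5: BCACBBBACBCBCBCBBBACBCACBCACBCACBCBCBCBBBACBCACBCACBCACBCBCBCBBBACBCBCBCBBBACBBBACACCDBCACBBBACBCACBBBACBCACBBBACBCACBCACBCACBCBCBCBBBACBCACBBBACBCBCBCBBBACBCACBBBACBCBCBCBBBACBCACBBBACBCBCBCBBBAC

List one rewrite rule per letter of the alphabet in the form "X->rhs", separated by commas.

A->BBB, B->BC, C->AC, D->CD

  step 1 ⇒ step 2: BCCDACBBB ⇒ BC·AC·AC·CD·BBB·AC·BC·BC·BC
    A ↦ BBB
    B ↦ BC
    C ↦ AC
    D ↦ CD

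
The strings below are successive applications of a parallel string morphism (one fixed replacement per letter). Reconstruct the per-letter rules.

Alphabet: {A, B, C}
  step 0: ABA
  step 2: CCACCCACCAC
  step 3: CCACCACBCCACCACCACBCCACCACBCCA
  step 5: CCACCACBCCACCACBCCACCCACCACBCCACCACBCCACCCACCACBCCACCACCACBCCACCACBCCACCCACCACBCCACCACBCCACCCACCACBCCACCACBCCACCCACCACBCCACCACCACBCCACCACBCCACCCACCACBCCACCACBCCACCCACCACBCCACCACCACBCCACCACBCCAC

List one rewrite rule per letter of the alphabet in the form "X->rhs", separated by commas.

  step 2 ⇒ step 3: CCACCCACCAC ⇒ CCA·CCA·CB·CCA·CCA·CCA·CB·CCA·CCA·CB·CCA
    A ↦ CB
    C ↦ CCA
    B ↦ C  (constrained at step 0)

A->CB, B->C, C->CCA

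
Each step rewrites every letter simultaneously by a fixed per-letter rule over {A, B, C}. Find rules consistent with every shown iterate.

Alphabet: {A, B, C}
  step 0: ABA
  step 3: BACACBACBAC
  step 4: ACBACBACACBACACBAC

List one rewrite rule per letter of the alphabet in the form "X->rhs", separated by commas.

A->B, B->AC, C->AC

  step 3 ⇒ step 4: BACACBACBAC ⇒ AC·B·AC·B·AC·AC·B·AC·AC·B·AC
    A ↦ B
    B ↦ AC
    C ↦ AC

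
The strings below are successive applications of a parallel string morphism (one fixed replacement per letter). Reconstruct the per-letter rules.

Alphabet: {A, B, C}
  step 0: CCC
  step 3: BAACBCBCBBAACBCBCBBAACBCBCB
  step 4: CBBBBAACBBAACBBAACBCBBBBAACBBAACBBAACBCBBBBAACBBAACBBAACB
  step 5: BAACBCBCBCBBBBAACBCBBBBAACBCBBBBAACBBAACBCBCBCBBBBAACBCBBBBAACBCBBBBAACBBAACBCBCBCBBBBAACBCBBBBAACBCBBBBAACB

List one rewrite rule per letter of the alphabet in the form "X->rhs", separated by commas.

  step 4 ⇒ step 5: CBBBBAACBBAACBBAACBCBBBBAACBBAACBBAACBCBBBBAACBBAACBBAACB ⇒ BAA·CB·CB·CB·CB·B·B·BAA·CB·CB·B·B·BAA·CB·CB·B·B·BAA·CB·BAA·CB·CB·CB·CB·B·B·BAA·CB·CB·B·B·BAA·CB·CB·B·B·BAA·CB·BAA·CB·CB·CB·CB·B·B·BAA·CB·CB·B·B·BAA·CB·CB·B·B·BAA·CB
    A ↦ B
    B ↦ CB
    C ↦ BAA

A->B, B->CB, C->BAA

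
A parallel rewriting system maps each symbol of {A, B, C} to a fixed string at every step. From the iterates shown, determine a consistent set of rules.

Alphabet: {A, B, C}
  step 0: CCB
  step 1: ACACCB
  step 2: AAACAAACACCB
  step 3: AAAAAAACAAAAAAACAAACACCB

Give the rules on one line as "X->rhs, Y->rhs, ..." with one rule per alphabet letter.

A->AA, B->CB, C->AC

  step 2 ⇒ step 3: AAACAAACACCB ⇒ AA·AA·AA·AC·AA·AA·AA·AC·AA·AC·AC·CB
    A ↦ AA
    B ↦ CB
    C ↦ AC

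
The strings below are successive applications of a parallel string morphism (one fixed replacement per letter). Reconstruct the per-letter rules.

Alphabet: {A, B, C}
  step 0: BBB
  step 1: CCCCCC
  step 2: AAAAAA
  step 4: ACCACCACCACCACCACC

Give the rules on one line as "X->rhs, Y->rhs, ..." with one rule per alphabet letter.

A->CB, B->CC, C->A

  step 1 ⇒ step 2: CCCCCC ⇒ A·A·A·A·A·A
    C ↦ A
    A ↦ CB  (constrained at step 2)
  step 0 ⇒ step 1: BBB ⇒ CC·CC·CC
    B ↦ CC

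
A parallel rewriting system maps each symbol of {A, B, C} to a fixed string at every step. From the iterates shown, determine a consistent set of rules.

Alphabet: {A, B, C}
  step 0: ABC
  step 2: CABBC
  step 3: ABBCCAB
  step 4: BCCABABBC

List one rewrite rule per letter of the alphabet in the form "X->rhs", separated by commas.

  step 3 ⇒ step 4: ABBCCAB ⇒ B·C·C·AB·AB·B·C
    A ↦ B
    B ↦ C
    C ↦ AB

A->B, B->C, C->AB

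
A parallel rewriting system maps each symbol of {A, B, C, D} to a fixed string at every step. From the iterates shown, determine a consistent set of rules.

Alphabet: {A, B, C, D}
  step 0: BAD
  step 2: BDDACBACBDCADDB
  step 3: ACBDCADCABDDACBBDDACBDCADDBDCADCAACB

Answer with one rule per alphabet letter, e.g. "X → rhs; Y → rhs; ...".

  step 2 ⇒ step 3: BDDACBACBDCADDB ⇒ ACB·DCA·DCA·B·DD·ACB·B·DD·ACB·DCA·DD·B·DCA·DCA·ACB
    A ↦ B
    B ↦ ACB
    C ↦ DD
    D ↦ DCA

A->B, B->ACB, C->DD, D->DCA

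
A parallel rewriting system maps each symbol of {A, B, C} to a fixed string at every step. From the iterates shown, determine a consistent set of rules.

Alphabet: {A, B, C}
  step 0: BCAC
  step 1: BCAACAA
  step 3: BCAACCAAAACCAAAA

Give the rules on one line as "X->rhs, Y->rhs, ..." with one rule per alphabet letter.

A->C, B->BC, C->AA

  step 0 ⇒ step 1: BCAC ⇒ BC·AA·C·AA
    A ↦ C
    B ↦ BC
    C ↦ AA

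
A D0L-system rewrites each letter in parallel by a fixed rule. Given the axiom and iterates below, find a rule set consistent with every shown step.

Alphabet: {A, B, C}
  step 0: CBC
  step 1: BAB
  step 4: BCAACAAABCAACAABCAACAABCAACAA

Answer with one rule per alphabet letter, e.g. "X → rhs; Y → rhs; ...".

  step 0 ⇒ step 1: CBC ⇒ B·A·B
    B ↦ A
    C ↦ B
    A ↦ CAA  (constrained at step 1)

A->CAA, B->A, C->B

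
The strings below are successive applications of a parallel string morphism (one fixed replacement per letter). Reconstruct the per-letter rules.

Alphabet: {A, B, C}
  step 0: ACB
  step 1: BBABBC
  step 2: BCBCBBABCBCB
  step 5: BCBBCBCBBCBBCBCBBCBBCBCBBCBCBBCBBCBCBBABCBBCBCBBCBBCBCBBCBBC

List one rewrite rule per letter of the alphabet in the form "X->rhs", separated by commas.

  step 1 ⇒ step 2: BBABBC ⇒ BC·BC·BBA·BC·BC·B
    A ↦ BBA
    B ↦ BC
    C ↦ B

A->BBA, B->BC, C->B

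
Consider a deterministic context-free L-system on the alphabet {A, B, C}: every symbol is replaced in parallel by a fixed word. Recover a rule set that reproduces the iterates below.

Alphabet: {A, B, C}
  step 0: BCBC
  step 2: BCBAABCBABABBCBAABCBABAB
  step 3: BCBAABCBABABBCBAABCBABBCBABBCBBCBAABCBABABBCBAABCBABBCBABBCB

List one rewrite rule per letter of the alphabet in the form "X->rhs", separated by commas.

A->AB, B->BCB, C->AA

  step 2 ⇒ step 3: BCBAABCBABABBCBAABCBABAB ⇒ BCB·AA·BCB·AB·AB·BCB·AA·BCB·AB·BCB·AB·BCB·BCB·AA·BCB·AB·AB·BCB·AA·BCB·AB·BCB·AB·BCB
    A ↦ AB
    B ↦ BCB
    C ↦ AA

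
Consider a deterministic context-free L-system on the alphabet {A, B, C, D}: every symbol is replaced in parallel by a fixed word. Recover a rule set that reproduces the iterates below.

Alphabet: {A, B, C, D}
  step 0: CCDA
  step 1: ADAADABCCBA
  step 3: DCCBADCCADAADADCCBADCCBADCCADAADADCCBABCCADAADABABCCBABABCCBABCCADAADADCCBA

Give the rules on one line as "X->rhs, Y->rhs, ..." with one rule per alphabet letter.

A->BA, B->DCC, C->ADA, D->BCC

  step 0 ⇒ step 1: CCDA ⇒ ADA·ADA·BCC·BA
    A ↦ BA
    C ↦ ADA
    D ↦ BCC
    B ↦ DCC  (constrained at step 1)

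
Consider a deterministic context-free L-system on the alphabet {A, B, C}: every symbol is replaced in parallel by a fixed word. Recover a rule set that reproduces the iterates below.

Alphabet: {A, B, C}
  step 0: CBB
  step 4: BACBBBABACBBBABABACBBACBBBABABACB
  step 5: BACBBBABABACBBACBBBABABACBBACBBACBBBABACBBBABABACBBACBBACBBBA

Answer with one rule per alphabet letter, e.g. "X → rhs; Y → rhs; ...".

  step 4 ⇒ step 5: BACBBBABACBBBABABACBBACBBBABABACB ⇒ BA·CB·B·BA·BA·BA·CB·BA·CB·B·BA·BA·BA·CB·BA·CB·BA·CB·B·BA·BA·CB·B·BA·BA·BA·CB·BA·CB·BA·CB·B·BA
    A ↦ CB
    B ↦ BA
    C ↦ B

A->CB, B->BA, C->B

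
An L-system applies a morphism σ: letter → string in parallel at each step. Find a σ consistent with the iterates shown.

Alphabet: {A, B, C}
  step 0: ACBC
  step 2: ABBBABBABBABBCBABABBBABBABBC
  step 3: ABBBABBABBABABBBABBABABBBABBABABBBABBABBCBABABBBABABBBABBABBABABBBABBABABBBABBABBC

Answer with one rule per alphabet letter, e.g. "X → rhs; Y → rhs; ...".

  step 2 ⇒ step 3: ABBBABBABBABBCBABABBBABBABBC ⇒ ABB·BAB·BAB·BAB·ABB·BAB·BAB·ABB·BAB·BAB·ABB·BAB·BAB·BC·BAB·ABB·BAB·ABB·BAB·BAB·BAB·ABB·BAB·BAB·ABB·BAB·BAB·BC
    A ↦ ABB
    B ↦ BAB
    C ↦ BC

A->ABB, B->BAB, C->BC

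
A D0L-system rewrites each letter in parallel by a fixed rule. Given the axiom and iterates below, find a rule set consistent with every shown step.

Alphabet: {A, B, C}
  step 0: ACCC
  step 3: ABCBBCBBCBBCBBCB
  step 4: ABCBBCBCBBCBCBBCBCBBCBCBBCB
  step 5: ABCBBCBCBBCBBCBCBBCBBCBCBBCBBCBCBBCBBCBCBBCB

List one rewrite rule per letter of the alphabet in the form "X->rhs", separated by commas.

A->AB, B->CB, C->B

  step 4 ⇒ step 5: ABCBBCBCBBCBCBBCBCBBCBCBBCB ⇒ AB·CB·B·CB·CB·B·CB·B·CB·CB·B·CB·B·CB·CB·B·CB·B·CB·CB·B·CB·B·CB·CB·B·CB
    A ↦ AB
    B ↦ CB
    C ↦ B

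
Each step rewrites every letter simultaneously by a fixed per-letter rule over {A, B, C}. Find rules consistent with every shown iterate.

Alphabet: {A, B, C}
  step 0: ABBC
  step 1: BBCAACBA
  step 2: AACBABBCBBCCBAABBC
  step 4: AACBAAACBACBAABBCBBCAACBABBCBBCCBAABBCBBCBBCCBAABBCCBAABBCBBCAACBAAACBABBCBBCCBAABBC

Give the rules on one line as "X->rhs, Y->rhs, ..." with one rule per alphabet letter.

  step 1 ⇒ step 2: BBCAACBA ⇒ A·A·CBA·BBC·BBC·CBA·A·BBC
    A ↦ BBC
    B ↦ A
    C ↦ CBA

A->BBC, B->A, C->CBA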